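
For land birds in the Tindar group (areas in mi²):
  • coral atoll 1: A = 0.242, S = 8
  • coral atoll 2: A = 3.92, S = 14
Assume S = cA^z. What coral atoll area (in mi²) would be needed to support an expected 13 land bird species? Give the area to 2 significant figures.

2.7 mi²

z = ln(14/8) / ln(3.92/0.242) = 0.5596 / 2.7849 = 0.2009
c = 8 / 0.242^0.2009 = 8 / 0.7519 = 10.64
A = (13/10.64)^(1/0.2009) ⇒ ln A = ln(1.222)/0.2009 = 0.9973
A = e^0.9973 ≈ 2.711 mi²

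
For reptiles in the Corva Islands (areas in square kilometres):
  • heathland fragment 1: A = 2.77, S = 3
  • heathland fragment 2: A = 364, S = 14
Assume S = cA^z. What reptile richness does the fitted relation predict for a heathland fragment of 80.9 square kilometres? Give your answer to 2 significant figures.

z = ln(14/3) / ln(364/2.77) = 1.5404 / 4.8783 = 0.3158
c = 3 / 2.77^0.3158 = 3 / 1.38 = 2.175
S₃ = 2.175 × 80.9^0.3158 = 2.175 × 4.004 ≈ 8.707

8.7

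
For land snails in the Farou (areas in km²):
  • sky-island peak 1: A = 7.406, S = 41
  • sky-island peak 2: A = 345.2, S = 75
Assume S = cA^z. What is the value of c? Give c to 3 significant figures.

29.9

z = ln(S₂/S₁) / ln(A₂/A₁) = ln(75/41) / ln(345.2/7.406) = 0.6039 / 3.8418 = 0.1572
c = S₁ / A₁^z = 41 / 7.406^0.1572 = 41 / 1.37 = 29.93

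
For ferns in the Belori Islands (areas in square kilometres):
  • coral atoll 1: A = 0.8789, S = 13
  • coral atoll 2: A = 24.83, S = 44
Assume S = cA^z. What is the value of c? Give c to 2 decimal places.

13.63

z = ln(S₂/S₁) / ln(A₂/A₁) = ln(44/13) / ln(24.83/0.8789) = 1.2192 / 3.3411 = 0.3649
c = S₁ / A₁^z = 13 / 0.8789^0.3649 = 13 / 0.954 = 13.63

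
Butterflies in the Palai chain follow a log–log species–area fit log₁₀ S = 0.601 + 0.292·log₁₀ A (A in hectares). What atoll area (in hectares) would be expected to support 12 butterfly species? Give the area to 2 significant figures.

43 hectares

12 = 3.99 × A^0.292  ⇒  A^0.292 = 12/3.99 = 3.007
ln A = ln(3.007) / 0.292 = 1.1011 / 0.292 = 3.7707
A = e^3.7707 ≈ 43.41 hectares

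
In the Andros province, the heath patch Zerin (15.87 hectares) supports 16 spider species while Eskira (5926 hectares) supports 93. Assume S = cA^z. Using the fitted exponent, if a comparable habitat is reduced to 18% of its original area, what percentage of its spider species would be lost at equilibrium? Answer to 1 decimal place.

z = ln(93/16) / ln(5926/15.87) = 1.7600 / 5.9227 = 0.2972
S_new/S_old = (A_new/A_old)^z = 0.18^0.2972 = exp(0.2972 × -1.7148) = 0.6007
Fraction lost = 1 − 0.6007 = 0.3993

39.9%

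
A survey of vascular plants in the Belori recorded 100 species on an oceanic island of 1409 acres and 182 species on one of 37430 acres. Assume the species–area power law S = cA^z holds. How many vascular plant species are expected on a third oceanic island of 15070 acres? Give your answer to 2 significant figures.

150

z = ln(182/100) / ln(37430/1409) = 0.5988 / 3.2796 = 0.1826
c = 100 / 1409^0.1826 = 100 / 3.758 = 26.61
S₃ = 26.61 × 15070^0.1826 = 26.61 × 5.793 ≈ 154.1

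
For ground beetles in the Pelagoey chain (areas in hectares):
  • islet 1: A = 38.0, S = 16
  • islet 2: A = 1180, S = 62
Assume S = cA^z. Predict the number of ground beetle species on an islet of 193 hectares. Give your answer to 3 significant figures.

z = ln(62/16) / ln(1180/38) = 1.3545 / 3.4357 = 0.3943
c = 16 / 38^0.3943 = 16 / 4.196 = 3.813
S₃ = 3.813 × 193^0.3943 = 3.813 × 7.963 ≈ 30.37

30.4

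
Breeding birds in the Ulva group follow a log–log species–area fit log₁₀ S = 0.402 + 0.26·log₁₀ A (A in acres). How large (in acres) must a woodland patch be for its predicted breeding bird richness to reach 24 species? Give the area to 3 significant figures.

5790 acres

24 = 2.523 × A^0.26  ⇒  A^0.26 = 24/2.523 = 9.511
ln A = ln(9.511) / 0.26 = 2.2524 / 0.26 = 8.6631
A = e^8.6631 ≈ 5786 acres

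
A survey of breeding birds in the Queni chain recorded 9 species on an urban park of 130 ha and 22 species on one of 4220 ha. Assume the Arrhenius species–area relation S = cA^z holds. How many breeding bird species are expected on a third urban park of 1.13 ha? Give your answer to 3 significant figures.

2.66

z = ln(22/9) / ln(4220/130) = 0.8938 / 3.4801 = 0.2568
c = 9 / 130^0.2568 = 9 / 3.491 = 2.578
S₃ = 2.578 × 1.13^0.2568 = 2.578 × 1.032 ≈ 2.66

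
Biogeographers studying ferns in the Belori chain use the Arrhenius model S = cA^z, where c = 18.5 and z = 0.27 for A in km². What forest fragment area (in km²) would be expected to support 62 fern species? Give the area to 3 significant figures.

88.2 km²

62 = 18.5 × A^0.27  ⇒  A^0.27 = 62/18.5 = 3.351
ln A = ln(3.351) / 0.27 = 1.2094 / 0.27 = 4.4791
A = e^4.4791 ≈ 88.16 km²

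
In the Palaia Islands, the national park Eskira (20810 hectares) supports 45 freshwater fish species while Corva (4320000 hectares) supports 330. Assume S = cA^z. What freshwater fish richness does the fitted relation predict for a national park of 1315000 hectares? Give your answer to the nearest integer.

z = ln(330/45) / ln(4320000/20810) = 1.9924 / 5.3356 = 0.3734
c = 45 / 20810^0.3734 = 45 / 40.98 = 1.098
S₃ = 1.098 × 1315000^0.3734 = 1.098 × 192.7 ≈ 211.7

212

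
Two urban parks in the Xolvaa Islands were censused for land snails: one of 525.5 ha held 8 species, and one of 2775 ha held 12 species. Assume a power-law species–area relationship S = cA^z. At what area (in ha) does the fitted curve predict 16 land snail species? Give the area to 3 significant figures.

z = ln(12/8) / ln(2775/525.5) = 0.4055 / 1.6641 = 0.2437
c = 8 / 525.5^0.2437 = 8 / 4.601 = 1.739
A = (16/1.739)^(1/0.2437) ⇒ ln A = ln(9.203)/0.2437 = 9.1091
A = e^9.1091 ≈ 9037 ha

9040 ha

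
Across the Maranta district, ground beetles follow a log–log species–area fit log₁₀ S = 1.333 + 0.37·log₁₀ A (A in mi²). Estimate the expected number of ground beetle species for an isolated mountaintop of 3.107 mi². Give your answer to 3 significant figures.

S = 21.53 × 3.107^0.37 = 21.53 × 1.521 ≈ 32.75

32.7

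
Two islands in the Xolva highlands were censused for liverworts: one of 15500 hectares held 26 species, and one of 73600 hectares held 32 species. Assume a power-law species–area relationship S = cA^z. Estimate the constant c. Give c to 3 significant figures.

z = ln(S₂/S₁) / ln(A₂/A₁) = ln(32/26) / ln(73600/15500) = 0.2076 / 1.5578 = 0.1333
c = S₁ / A₁^z = 26 / 15500^0.1333 = 26 / 3.618 = 7.185

7.19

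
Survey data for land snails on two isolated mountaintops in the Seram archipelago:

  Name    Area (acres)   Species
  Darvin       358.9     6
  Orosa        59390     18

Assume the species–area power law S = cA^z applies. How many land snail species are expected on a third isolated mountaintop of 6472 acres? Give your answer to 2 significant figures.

z = ln(18/6) / ln(59390/358.9) = 1.0986 / 5.1088 = 0.2150
c = 6 / 358.9^0.2150 = 6 / 3.543 = 1.693
S₃ = 1.693 × 6472^0.2150 = 1.693 × 6.6 ≈ 11.18

11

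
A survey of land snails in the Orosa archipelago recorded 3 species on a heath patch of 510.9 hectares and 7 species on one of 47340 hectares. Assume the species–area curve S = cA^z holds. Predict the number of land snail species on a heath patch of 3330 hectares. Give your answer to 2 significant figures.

z = ln(7/3) / ln(47340/510.9) = 0.8473 / 4.5289 = 0.1871
c = 3 / 510.9^0.1871 = 3 / 3.211 = 0.9342
S₃ = 0.9342 × 3330^0.1871 = 0.9342 × 4.56 ≈ 4.26

4.3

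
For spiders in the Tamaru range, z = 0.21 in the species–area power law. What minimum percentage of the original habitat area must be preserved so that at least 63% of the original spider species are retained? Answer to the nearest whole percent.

11%

Need (A_new/A_old)^0.21 = 0.63, so A_new/A_old = 0.63^(1/0.21) = 0.63^4.762
ln(A_new/A_old) = ln 0.63 / 0.21 = -0.4620 / 0.21 = -2.2002
A_new/A_old = e^-2.2002 ≈ 0.1108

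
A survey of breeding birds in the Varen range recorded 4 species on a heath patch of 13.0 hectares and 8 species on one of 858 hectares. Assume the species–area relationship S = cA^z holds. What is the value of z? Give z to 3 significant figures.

Taking logs: ln S = ln c + z ln A, so z = (ln S₂ − ln S₁)/(ln A₂ − ln A₁).
z = ln(8/4) / ln(858/13) = ln(2) / ln(66) = 0.6931 / 4.1897 = 0.1654

0.165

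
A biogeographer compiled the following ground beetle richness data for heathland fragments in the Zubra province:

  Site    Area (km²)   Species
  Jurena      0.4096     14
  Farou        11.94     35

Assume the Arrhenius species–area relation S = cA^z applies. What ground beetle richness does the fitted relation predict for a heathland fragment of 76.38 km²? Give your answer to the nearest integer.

58

z = ln(35/14) / ln(11.94/0.4096) = 0.9163 / 3.3725 = 0.2717
c = 14 / 0.4096^0.2717 = 14 / 0.7847 = 17.84
S₃ = 17.84 × 76.38^0.2717 = 17.84 × 3.248 ≈ 57.95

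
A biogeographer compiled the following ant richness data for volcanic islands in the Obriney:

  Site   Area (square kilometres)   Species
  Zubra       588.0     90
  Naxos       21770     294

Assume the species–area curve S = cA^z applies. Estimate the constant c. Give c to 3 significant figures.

z = ln(S₂/S₁) / ln(A₂/A₁) = ln(294/90) / ln(21770/588) = 1.1838 / 3.6116 = 0.3278
c = S₁ / A₁^z = 90 / 588^0.3278 = 90 / 8.086 = 11.13

11.1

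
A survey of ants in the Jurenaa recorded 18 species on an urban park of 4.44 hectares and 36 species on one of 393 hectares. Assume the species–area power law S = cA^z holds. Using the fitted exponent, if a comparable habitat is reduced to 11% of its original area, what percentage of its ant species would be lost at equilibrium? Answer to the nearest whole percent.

29%

z = ln(36/18) / ln(393/4.44) = 0.6931 / 4.4832 = 0.1546
S_new/S_old = (A_new/A_old)^z = 0.11^0.1546 = exp(0.1546 × -2.2073) = 0.7109
Fraction lost = 1 − 0.7109 = 0.2891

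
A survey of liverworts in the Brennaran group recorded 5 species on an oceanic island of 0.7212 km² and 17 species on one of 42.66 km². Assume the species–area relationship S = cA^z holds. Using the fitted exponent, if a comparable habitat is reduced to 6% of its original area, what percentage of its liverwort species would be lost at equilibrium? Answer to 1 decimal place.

z = ln(17/5) / ln(42.66/0.7212) = 1.2238 / 4.0801 = 0.2999
S_new/S_old = (A_new/A_old)^z = 0.06^0.2999 = exp(0.2999 × -2.8134) = 0.4301
Fraction lost = 1 − 0.4301 = 0.5699

57.0%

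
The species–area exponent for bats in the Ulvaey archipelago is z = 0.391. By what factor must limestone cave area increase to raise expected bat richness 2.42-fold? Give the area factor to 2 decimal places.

(A₂/A₁)^0.391 = 2.42, so A₂/A₁ = 2.42^(1/0.391) = 2.42^2.558
ln(A₂/A₁) = ln 2.42 / 0.391 = 0.8838 / 0.391 = 2.2603
A₂/A₁ = e^2.2603 ≈ 9.586

9.59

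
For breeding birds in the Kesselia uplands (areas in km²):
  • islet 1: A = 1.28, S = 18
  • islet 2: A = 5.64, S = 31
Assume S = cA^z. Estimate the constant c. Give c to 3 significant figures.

16.4

z = ln(S₂/S₁) / ln(A₂/A₁) = ln(31/18) / ln(5.64/1.28) = 0.5436 / 1.4830 = 0.3666
c = S₁ / A₁^z = 18 / 1.28^0.3666 = 18 / 1.095 = 16.44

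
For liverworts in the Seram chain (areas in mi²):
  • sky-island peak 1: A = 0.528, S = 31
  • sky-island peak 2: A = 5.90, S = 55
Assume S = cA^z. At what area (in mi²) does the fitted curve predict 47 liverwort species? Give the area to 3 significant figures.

z = ln(55/31) / ln(5.9/0.528) = 0.5733 / 2.4136 = 0.2375
c = 31 / 0.528^0.2375 = 31 / 0.8592 = 36.08
A = (47/36.08)^(1/0.2375) ⇒ ln A = ln(1.303)/0.2375 = 1.1132
A = e^1.1132 ≈ 3.044 mi²

3.04 mi²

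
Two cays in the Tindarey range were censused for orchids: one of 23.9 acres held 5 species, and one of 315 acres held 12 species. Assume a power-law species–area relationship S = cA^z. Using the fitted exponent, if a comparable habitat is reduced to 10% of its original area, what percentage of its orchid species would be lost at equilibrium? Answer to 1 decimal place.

z = ln(12/5) / ln(315/23.9) = 0.8755 / 2.5787 = 0.3395
S_new/S_old = (A_new/A_old)^z = 0.1^0.3395 = exp(0.3395 × -2.3026) = 0.4576
Fraction lost = 1 − 0.4576 = 0.5424

54.2%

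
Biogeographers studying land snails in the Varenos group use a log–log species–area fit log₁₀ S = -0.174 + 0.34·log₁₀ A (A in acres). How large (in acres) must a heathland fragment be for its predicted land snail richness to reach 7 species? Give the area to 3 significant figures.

994 acres

7 = 0.6699 × A^0.34  ⇒  A^0.34 = 7/0.6699 = 10.45
ln A = ln(10.45) / 0.34 = 2.3466 / 0.34 = 6.9016
A = e^6.9016 ≈ 993.9 acres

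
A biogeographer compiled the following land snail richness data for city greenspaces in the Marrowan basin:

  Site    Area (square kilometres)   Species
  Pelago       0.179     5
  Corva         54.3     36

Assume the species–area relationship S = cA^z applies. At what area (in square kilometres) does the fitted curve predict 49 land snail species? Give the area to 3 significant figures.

z = ln(36/5) / ln(54.3/0.179) = 1.9741 / 5.7149 = 0.3454
c = 5 / 0.179^0.3454 = 5 / 0.552 = 9.058
A = (49/9.058)^(1/0.3454) ⇒ ln A = ln(5.409)/0.3454 = 4.8870
A = e^4.8870 ≈ 132.6 square kilometres

133 square kilometres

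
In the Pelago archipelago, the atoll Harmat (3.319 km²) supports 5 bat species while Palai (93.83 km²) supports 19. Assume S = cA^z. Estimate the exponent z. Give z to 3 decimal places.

Taking logs: ln S = ln c + z ln A, so z = (ln S₂ − ln S₁)/(ln A₂ − ln A₁).
z = ln(19/5) / ln(93.83/3.319) = ln(3.8) / ln(28.27) = 1.3350 / 3.3418 = 0.3995

0.399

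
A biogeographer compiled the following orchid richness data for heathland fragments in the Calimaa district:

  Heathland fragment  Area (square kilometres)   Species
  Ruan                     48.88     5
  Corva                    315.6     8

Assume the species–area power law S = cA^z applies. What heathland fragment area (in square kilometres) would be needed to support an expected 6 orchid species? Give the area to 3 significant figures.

101 square kilometres

z = ln(8/5) / ln(315.6/48.88) = 0.4700 / 1.8651 = 0.2520
c = 5 / 48.88^0.2520 = 5 / 2.665 = 1.876
A = (6/1.876)^(1/0.2520) ⇒ ln A = ln(3.198)/0.2520 = 4.6129
A = e^4.6129 ≈ 100.8 square kilometres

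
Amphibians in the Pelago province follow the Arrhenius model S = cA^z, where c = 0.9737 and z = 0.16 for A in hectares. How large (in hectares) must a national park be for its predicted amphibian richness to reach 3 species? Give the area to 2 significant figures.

1100 hectares

3 = 0.9737 × A^0.16  ⇒  A^0.16 = 3/0.9737 = 3.081
ln A = ln(3.081) / 0.16 = 1.1253 / 0.16 = 7.0329
A = e^7.0329 ≈ 1133 hectares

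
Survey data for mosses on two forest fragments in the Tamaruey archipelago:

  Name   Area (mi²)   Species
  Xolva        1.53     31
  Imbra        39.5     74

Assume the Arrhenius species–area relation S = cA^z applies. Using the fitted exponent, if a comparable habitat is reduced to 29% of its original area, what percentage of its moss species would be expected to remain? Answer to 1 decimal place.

z = ln(74/31) / ln(39.5/1.53) = 0.8701 / 3.2510 = 0.2676
S_new/S_old = (A_new/A_old)^z = 0.29^0.2676 = exp(0.2676 × -1.2379) = 0.718

71.8%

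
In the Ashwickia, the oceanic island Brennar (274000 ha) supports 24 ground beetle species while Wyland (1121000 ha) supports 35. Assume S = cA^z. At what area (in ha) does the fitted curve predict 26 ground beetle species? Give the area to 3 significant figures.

z = ln(35/24) / ln(1121000/274000) = 0.3773 / 1.4088 = 0.2678
c = 24 / 274000^0.2678 = 24 / 28.59 = 0.8394
A = (26/0.8394)^(1/0.2678) ⇒ ln A = ln(30.97)/0.2678 = 12.8198
A = e^12.8198 ≈ 369450 ha

369000 ha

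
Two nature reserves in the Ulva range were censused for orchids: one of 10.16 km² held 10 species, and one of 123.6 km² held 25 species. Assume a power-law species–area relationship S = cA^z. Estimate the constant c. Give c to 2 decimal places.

4.27

z = ln(S₂/S₁) / ln(A₂/A₁) = ln(25/10) / ln(123.6/10.16) = 0.9163 / 2.4986 = 0.3667
c = S₁ / A₁^z = 10 / 10.16^0.3667 = 10 / 2.34 = 4.273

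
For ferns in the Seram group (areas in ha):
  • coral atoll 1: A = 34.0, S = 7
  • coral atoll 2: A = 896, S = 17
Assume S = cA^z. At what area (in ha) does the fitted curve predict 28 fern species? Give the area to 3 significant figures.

z = ln(17/7) / ln(896/34) = 0.8873 / 3.2716 = 0.2712
c = 7 / 34^0.2712 = 7 / 2.602 = 2.69
A = (28/2.69)^(1/0.2712) ⇒ ln A = ln(10.41)/0.2712 = 8.6378
A = e^8.6378 ≈ 5641 ha

5640 ha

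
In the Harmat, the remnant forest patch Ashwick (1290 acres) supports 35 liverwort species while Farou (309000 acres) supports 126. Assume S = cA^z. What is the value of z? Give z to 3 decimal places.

0.234

Taking logs: ln S = ln c + z ln A, so z = (ln S₂ − ln S₁)/(ln A₂ − ln A₁).
z = ln(126/35) / ln(309000/1290) = ln(3.6) / ln(239.5) = 1.2809 / 5.4787 = 0.2338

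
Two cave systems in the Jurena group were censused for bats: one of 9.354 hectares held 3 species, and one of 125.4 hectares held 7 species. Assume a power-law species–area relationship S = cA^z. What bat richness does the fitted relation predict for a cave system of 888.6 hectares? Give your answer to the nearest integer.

13

z = ln(7/3) / ln(125.4/9.354) = 0.8473 / 2.5957 = 0.3264
c = 3 / 9.354^0.3264 = 3 / 2.075 = 1.446
S₃ = 1.446 × 888.6^0.3264 = 1.446 × 9.173 ≈ 13.26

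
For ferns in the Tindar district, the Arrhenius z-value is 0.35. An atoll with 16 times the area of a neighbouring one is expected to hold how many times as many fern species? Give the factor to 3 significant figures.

2.64

S₂/S₁ = (A₂/A₁)^z = 16^0.35
ln(S₂/S₁) = 0.35 × ln 16 = 0.35 × 2.7726 = 0.9704
S₂/S₁ = e^0.9704 ≈ 2.639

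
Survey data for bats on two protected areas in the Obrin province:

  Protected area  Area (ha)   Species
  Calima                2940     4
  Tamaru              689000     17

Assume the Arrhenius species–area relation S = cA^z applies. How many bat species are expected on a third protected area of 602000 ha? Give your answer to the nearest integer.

z = ln(17/4) / ln(689000/2940) = 1.4469 / 5.4568 = 0.2652
c = 4 / 2940^0.2652 = 4 / 8.311 = 0.4813
S₃ = 0.4813 × 602000^0.2652 = 0.4813 × 34.08 ≈ 16.4

16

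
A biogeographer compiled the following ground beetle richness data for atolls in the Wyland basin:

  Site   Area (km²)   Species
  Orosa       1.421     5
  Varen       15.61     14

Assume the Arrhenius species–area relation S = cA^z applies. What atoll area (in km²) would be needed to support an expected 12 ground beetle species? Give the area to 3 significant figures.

10.9 km²

z = ln(14/5) / ln(15.61/1.421) = 1.0296 / 2.3966 = 0.4296
c = 5 / 1.421^0.4296 = 5 / 1.163 = 4.299
A = (12/4.299)^(1/0.4296) ⇒ ln A = ln(2.791)/0.4296 = 2.3891
A = e^2.3891 ≈ 10.9 km²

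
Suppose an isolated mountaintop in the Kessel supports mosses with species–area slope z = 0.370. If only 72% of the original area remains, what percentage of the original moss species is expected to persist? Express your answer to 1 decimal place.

S_new/S_old = (A_new/A_old)^z = 0.72^0.37
= exp(0.37 × ln 0.72) = exp(0.37 × -0.3285) = exp(-0.1215) ≈ 0.8855

88.6%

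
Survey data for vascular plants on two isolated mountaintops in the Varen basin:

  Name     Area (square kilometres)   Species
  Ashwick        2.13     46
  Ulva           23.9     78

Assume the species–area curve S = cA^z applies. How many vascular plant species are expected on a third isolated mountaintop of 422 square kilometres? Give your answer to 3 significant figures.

z = ln(78/46) / ln(23.9/2.13) = 0.5281 / 2.4178 = 0.2184
c = 46 / 2.13^0.2184 = 46 / 1.18 = 39
S₃ = 39 × 422^0.2184 = 39 × 3.745 ≈ 146

146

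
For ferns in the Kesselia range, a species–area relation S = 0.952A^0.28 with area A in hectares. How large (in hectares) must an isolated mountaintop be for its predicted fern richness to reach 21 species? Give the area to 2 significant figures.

21 = 0.952 × A^0.28  ⇒  A^0.28 = 21/0.952 = 22.06
ln A = ln(22.06) / 0.28 = 3.0937 / 0.28 = 11.0490
A = e^11.0490 ≈ 62879 hectares

63000 hectares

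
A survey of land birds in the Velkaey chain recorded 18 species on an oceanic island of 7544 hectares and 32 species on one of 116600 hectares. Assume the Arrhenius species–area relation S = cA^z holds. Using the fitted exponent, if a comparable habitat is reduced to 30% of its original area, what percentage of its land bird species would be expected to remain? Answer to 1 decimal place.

77.6%

z = ln(32/18) / ln(116600/7544) = 0.5754 / 2.7380 = 0.2101
S_new/S_old = (A_new/A_old)^z = 0.3^0.2101 = exp(0.2101 × -1.2040) = 0.7765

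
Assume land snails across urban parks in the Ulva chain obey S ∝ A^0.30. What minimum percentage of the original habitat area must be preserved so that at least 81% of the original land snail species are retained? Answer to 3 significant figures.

Need (A_new/A_old)^0.3 = 0.81, so A_new/A_old = 0.81^(1/0.3) = 0.81^3.333
ln(A_new/A_old) = ln 0.81 / 0.3 = -0.2107 / 0.3 = -0.7024
A_new/A_old = e^-0.7024 ≈ 0.4954

49.5%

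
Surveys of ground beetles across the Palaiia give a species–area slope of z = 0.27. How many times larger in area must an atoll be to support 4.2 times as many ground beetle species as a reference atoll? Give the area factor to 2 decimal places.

203.39

(A₂/A₁)^0.27 = 4.2, so A₂/A₁ = 4.2^(1/0.27) = 4.2^3.704
ln(A₂/A₁) = ln 4.2 / 0.27 = 1.4351 / 0.27 = 5.3151
A₂/A₁ = e^5.3151 ≈ 203.4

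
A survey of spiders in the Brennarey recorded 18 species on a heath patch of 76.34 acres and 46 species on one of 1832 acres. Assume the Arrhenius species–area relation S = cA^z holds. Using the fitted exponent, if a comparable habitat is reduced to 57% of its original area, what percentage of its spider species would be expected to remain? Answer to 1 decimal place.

84.7%

z = ln(46/18) / ln(1832/76.34) = 0.9383 / 3.1780 = 0.2952
S_new/S_old = (A_new/A_old)^z = 0.57^0.2952 = exp(0.2952 × -0.5621) = 0.8471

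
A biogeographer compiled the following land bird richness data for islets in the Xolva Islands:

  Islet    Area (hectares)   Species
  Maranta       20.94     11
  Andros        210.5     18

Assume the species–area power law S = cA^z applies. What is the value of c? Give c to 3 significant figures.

z = ln(S₂/S₁) / ln(A₂/A₁) = ln(18/11) / ln(210.5/20.94) = 0.4925 / 2.3078 = 0.2134
c = S₁ / A₁^z = 11 / 20.94^0.2134 = 11 / 1.914 = 5.748

5.75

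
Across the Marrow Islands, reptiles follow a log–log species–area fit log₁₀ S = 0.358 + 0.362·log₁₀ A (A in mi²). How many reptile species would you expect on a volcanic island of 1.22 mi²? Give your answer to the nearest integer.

2

S = 2.28 × 1.22^0.362 = 2.28 × 1.075 ≈ 2.451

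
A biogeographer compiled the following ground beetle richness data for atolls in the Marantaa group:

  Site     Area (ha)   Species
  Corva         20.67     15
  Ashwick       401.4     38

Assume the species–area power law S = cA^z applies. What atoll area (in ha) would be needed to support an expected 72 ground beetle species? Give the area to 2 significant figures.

z = ln(38/15) / ln(401.4/20.67) = 0.9295 / 2.9663 = 0.3134
c = 15 / 20.67^0.3134 = 15 / 2.583 = 5.806
A = (72/5.806)^(1/0.3134) ⇒ ln A = ln(12.4)/0.3134 = 8.0343
A = e^8.0343 ≈ 3085 ha

3100 ha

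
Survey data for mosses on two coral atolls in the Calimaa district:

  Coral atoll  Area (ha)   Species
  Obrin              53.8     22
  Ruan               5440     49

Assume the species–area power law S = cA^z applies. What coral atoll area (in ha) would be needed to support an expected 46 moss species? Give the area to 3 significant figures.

3780 ha

z = ln(49/22) / ln(5440/53.8) = 0.8008 / 4.6163 = 0.1735
c = 22 / 53.8^0.1735 = 22 / 1.996 = 11.02
A = (46/11.02)^(1/0.1735) ⇒ ln A = ln(4.174)/0.1735 = 8.2373
A = e^8.2373 ≈ 3779 ha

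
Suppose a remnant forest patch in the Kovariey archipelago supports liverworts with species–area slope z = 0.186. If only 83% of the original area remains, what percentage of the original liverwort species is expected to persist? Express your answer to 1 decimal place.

S_new/S_old = (A_new/A_old)^z = 0.83^0.186
= exp(0.186 × ln 0.83) = exp(0.186 × -0.1863) = exp(-0.0347) ≈ 0.9659

96.6%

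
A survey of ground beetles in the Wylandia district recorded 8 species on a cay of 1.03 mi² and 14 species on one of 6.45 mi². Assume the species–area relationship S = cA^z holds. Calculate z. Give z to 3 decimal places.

Taking logs: ln S = ln c + z ln A, so z = (ln S₂ − ln S₁)/(ln A₂ − ln A₁).
z = ln(14/8) / ln(6.45/1.03) = ln(1.75) / ln(6.262) = 0.5596 / 1.8345 = 0.3050

0.305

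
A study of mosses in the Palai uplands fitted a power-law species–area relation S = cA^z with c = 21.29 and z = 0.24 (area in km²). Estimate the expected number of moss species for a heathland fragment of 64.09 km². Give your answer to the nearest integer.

S = 21.29 × 64.09^0.24 = 21.29 × 2.714 ≈ 57.78

58 species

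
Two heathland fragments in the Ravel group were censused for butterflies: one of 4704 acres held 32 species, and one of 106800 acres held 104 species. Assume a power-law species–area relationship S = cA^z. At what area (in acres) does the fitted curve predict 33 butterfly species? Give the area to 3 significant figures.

z = ln(104/32) / ln(106800/4704) = 1.1787 / 3.1225 = 0.3775
c = 32 / 4704^0.3775 = 32 / 24.34 = 1.315
A = (33/1.315)^(1/0.3775) ⇒ ln A = ln(25.1)/0.3775 = 8.5377
A = e^8.5377 ≈ 5104 acres

5100 acres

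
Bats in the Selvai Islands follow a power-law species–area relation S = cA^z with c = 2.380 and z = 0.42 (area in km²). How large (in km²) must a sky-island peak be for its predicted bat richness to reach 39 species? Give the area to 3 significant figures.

39 = 2.38 × A^0.42  ⇒  A^0.42 = 39/2.38 = 16.39
ln A = ln(16.39) / 0.42 = 2.7965 / 0.42 = 6.6582
A = e^6.6582 ≈ 779.2 km²

779 km²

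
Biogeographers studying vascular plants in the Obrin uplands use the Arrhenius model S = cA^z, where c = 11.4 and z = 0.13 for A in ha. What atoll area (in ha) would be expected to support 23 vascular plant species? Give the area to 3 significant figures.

221 ha

23 = 11.4 × A^0.13  ⇒  A^0.13 = 23/11.4 = 2.018
ln A = ln(2.018) / 0.13 = 0.7019 / 0.13 = 5.3991
A = e^5.3991 ≈ 221.2 ha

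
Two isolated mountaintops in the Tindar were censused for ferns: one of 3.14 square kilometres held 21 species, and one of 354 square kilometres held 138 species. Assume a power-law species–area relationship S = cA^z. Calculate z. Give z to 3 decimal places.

0.398

Taking logs: ln S = ln c + z ln A, so z = (ln S₂ − ln S₁)/(ln A₂ − ln A₁).
z = ln(138/21) / ln(354/3.14) = ln(6.571) / ln(112.7) = 1.8827 / 4.7251 = 0.3985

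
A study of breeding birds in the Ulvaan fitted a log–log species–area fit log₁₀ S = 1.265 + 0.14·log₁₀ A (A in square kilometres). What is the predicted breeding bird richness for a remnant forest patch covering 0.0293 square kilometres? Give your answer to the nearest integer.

S = 18.41 × 0.0293^0.14
ln S = ln 18.41 + 0.14 × ln 0.0293 = 2.9128 + 0.14 × -3.5302 = 2.4185
S = e^2.4185 ≈ 11.23

11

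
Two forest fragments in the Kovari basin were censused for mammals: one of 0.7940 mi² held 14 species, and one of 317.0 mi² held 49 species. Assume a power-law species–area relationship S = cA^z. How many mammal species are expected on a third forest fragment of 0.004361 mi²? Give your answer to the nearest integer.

z = ln(49/14) / ln(317/0.794) = 1.2528 / 5.9896 = 0.2092
c = 14 / 0.794^0.2092 = 14 / 0.9529 = 14.69
S₃ = 14.69 × 0.004361^0.2092 = 14.69 × 0.3209 ≈ 4.714

5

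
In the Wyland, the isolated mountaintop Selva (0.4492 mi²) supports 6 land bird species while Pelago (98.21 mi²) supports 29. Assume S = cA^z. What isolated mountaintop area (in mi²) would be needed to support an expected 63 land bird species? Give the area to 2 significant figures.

1400 mi²

z = ln(29/6) / ln(98.21/0.4492) = 1.5755 / 5.3874 = 0.2924
c = 6 / 0.4492^0.2924 = 6 / 0.7913 = 7.582
A = (63/7.582)^(1/0.2924) ⇒ ln A = ln(8.309)/0.2924 = 7.2400
A = e^7.2400 ≈ 1394 mi²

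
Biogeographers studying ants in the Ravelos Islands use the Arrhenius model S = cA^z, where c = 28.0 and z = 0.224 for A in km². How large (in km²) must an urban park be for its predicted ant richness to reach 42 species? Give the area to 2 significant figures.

42 = 28 × A^0.224  ⇒  A^0.224 = 42/28 = 1.5
ln A = ln(1.5) / 0.224 = 0.4055 / 0.224 = 1.8101
A = e^1.8101 ≈ 6.111 km²

6.1 km²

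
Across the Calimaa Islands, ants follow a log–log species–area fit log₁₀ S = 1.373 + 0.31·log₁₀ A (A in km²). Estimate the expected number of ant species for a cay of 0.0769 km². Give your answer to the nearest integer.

11

S = 23.6 × 0.0769^0.31
ln S = ln 23.6 + 0.31 × ln 0.0769 = 3.1614 + 0.31 × -2.5652 = 2.3662
S = e^2.3662 ≈ 10.66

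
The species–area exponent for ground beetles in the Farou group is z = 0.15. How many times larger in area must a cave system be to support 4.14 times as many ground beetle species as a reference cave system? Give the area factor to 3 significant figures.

13000

(A₂/A₁)^0.15 = 4.14, so A₂/A₁ = 4.14^(1/0.15) = 4.14^6.667
ln(A₂/A₁) = ln 4.14 / 0.15 = 1.4207 / 0.15 = 9.4713
A₂/A₁ = e^9.4713 ≈ 12982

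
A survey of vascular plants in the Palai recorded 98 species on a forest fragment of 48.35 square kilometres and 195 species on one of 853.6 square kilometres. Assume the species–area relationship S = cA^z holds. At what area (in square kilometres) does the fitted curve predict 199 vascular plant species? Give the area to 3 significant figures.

z = ln(195/98) / ln(853.6/48.35) = 0.6880 / 2.8710 = 0.2396
c = 98 / 48.35^0.2396 = 98 / 2.533 = 38.69
A = (199/38.69)^(1/0.2396) ⇒ ln A = ln(5.144)/0.2396 = 6.8342
A = e^6.8342 ≈ 929.1 square kilometres

929 square kilometres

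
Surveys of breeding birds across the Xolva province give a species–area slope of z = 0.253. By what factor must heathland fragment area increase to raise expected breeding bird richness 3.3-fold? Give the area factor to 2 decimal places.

(A₂/A₁)^0.253 = 3.3, so A₂/A₁ = 3.3^(1/0.253) = 3.3^3.953
ln(A₂/A₁) = ln 3.3 / 0.253 = 1.1939 / 0.253 = 4.7191
A₂/A₁ = e^4.7191 ≈ 112.1

112.06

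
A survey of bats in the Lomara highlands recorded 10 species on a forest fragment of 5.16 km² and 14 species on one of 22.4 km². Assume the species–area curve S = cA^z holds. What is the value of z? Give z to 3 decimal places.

Taking logs: ln S = ln c + z ln A, so z = (ln S₂ − ln S₁)/(ln A₂ − ln A₁).
z = ln(14/10) / ln(22.4/5.16) = ln(1.4) / ln(4.341) = 0.3365 / 1.4681 = 0.2292

0.229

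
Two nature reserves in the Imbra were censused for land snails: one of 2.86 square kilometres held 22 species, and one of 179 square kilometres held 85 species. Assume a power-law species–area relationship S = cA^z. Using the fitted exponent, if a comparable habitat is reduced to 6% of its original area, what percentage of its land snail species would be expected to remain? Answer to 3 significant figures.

z = ln(85/22) / ln(179/2.86) = 1.3516 / 4.1366 = 0.3267
S_new/S_old = (A_new/A_old)^z = 0.06^0.3267 = exp(0.3267 × -2.8134) = 0.3988

39.9%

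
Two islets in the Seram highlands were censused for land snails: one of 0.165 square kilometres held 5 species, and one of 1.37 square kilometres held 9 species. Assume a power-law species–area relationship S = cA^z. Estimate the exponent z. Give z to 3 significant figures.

Taking logs: ln S = ln c + z ln A, so z = (ln S₂ − ln S₁)/(ln A₂ − ln A₁).
z = ln(9/5) / ln(1.37/0.165) = ln(1.8) / ln(8.303) = 0.5878 / 2.1166 = 0.2777

0.278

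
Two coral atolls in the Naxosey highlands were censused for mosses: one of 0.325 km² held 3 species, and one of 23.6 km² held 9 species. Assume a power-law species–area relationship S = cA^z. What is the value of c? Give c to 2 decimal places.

4.00

z = ln(S₂/S₁) / ln(A₂/A₁) = ln(9/3) / ln(23.6/0.325) = 1.0986 / 4.2852 = 0.2564
c = S₁ / A₁^z = 3 / 0.325^0.2564 = 3 / 0.7497 = 4.002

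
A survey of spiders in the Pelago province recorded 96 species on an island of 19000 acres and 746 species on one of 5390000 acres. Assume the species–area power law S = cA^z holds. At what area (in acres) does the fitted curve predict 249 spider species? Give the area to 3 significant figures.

z = ln(746/96) / ln(5390000/19000) = 2.0504 / 5.6479 = 0.3630
c = 96 / 19000^0.3630 = 96 / 35.76 = 2.685
A = (249/2.685)^(1/0.3630) ⇒ ln A = ln(92.74)/0.3630 = 12.4776
A = e^12.4776 ≈ 262385 acres

262000 acres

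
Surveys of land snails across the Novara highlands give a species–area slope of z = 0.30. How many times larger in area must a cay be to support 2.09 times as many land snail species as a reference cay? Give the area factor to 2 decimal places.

(A₂/A₁)^0.3 = 2.09, so A₂/A₁ = 2.09^(1/0.3) = 2.09^3.333
ln(A₂/A₁) = ln 2.09 / 0.3 = 0.7372 / 0.3 = 2.4572
A₂/A₁ = e^2.4572 ≈ 11.67

11.67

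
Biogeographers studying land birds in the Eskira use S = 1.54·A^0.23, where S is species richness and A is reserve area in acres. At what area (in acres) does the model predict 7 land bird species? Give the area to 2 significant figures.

720 acres

7 = 1.54 × A^0.23  ⇒  A^0.23 = 7/1.54 = 4.545
ln A = ln(4.545) / 0.23 = 1.5141 / 0.23 = 6.5832
A = e^6.5832 ≈ 722.8 acres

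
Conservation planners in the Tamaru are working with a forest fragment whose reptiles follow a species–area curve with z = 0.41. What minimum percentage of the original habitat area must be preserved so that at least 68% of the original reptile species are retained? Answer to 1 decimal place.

Need (A_new/A_old)^0.41 = 0.68, so A_new/A_old = 0.68^(1/0.41) = 0.68^2.439
ln(A_new/A_old) = ln 0.68 / 0.41 = -0.3857 / 0.41 = -0.9406
A_new/A_old = e^-0.9406 ≈ 0.3904

39.0%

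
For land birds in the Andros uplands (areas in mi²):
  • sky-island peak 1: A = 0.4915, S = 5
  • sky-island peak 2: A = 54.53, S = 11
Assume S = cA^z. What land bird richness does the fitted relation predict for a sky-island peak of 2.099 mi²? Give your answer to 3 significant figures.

6.38

z = ln(11/5) / ln(54.53/0.4915) = 0.7885 / 4.7090 = 0.1674
c = 5 / 0.4915^0.1674 = 5 / 0.8879 = 5.631
S₃ = 5.631 × 2.099^0.1674 = 5.631 × 1.132 ≈ 6.376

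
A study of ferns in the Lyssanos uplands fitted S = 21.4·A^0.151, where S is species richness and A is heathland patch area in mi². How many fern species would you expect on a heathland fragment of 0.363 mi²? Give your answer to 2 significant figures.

18

S = 21.4 × 0.363^0.151
ln S = ln 21.4 + 0.151 × ln 0.363 = 3.0634 + 0.151 × -1.0134 = 2.9104
S = e^2.9104 ≈ 18.36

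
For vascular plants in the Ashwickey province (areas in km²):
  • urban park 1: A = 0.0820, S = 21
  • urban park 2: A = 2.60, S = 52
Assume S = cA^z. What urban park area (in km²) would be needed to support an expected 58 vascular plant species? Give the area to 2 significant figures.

z = ln(52/21) / ln(2.6/0.082) = 0.9067 / 3.4565 = 0.2623
c = 21 / 0.082^0.2623 = 21 / 0.5189 = 40.47
A = (58/40.47)^(1/0.2623) ⇒ ln A = ln(1.433)/0.2623 = 1.3718
A = e^1.3718 ≈ 3.942 km²

3.9 km²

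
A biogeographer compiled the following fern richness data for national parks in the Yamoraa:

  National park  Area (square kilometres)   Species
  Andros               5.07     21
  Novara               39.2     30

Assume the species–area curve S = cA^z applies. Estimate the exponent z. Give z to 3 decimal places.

Taking logs: ln S = ln c + z ln A, so z = (ln S₂ − ln S₁)/(ln A₂ − ln A₁).
z = ln(30/21) / ln(39.2/5.07) = ln(1.429) / ln(7.732) = 0.3567 / 2.0453 = 0.1744

0.174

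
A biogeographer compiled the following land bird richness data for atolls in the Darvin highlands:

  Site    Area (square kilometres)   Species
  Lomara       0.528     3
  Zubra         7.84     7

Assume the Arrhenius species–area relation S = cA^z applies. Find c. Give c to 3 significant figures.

3.67

z = ln(S₂/S₁) / ln(A₂/A₁) = ln(7/3) / ln(7.84/0.528) = 0.8473 / 2.6979 = 0.3141
c = S₁ / A₁^z = 3 / 0.528^0.3141 = 3 / 0.8183 = 3.666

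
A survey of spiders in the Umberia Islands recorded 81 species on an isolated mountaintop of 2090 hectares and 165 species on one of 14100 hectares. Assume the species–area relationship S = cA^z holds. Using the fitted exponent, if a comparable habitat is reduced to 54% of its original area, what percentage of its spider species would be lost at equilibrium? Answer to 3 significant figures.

20.5%

z = ln(165/81) / ln(14100/2090) = 0.7115 / 1.9090 = 0.3727
S_new/S_old = (A_new/A_old)^z = 0.54^0.3727 = exp(0.3727 × -0.6162) = 0.7948
Fraction lost = 1 − 0.7948 = 0.2052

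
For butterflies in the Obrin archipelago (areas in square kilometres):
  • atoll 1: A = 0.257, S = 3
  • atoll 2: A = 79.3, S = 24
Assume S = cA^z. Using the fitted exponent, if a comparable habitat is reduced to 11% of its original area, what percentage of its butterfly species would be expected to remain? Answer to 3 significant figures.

z = ln(24/3) / ln(79.3/0.257) = 2.0794 / 5.7319 = 0.3628
S_new/S_old = (A_new/A_old)^z = 0.11^0.3628 = exp(0.3628 × -2.2073) = 0.449

44.9%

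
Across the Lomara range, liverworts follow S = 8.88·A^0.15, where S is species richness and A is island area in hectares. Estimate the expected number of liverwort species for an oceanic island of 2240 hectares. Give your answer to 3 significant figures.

28.2

S = 8.88 × 2240^0.15
ln S = ln 8.88 + 0.15 × ln 2240 = 2.1838 + 0.15 × 7.7142 = 3.3409
S = e^3.3409 ≈ 28.25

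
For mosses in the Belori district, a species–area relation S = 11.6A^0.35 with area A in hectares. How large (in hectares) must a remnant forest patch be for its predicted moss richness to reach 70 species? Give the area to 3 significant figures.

170 hectares

70 = 11.6 × A^0.35  ⇒  A^0.35 = 70/11.6 = 6.034
ln A = ln(6.034) / 0.35 = 1.7975 / 0.35 = 5.1357
A = e^5.1357 ≈ 170 hectares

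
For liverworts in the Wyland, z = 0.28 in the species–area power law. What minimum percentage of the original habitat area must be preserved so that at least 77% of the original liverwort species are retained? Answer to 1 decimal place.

39.3%

Need (A_new/A_old)^0.28 = 0.77, so A_new/A_old = 0.77^(1/0.28) = 0.77^3.571
ln(A_new/A_old) = ln 0.77 / 0.28 = -0.2614 / 0.28 = -0.9334
A_new/A_old = e^-0.9334 ≈ 0.3932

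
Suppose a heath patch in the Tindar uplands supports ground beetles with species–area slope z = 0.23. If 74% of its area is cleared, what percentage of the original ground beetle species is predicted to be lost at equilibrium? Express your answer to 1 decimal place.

26.6%

S_new/S_old = (A_new/A_old)^z = 0.26^0.23
= exp(0.23 × ln 0.26) = exp(0.23 × -1.3471) = exp(-0.3098) ≈ 0.7336
Fraction lost = 1 − 0.7336 = 0.2664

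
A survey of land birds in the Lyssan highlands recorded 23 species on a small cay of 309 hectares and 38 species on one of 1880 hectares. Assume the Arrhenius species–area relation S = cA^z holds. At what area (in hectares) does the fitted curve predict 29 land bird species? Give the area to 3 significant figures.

711 hectares

z = ln(38/23) / ln(1880/309) = 0.5021 / 1.8057 = 0.2781
c = 23 / 309^0.2781 = 23 / 4.924 = 4.671
A = (29/4.671)^(1/0.2781) ⇒ ln A = ln(6.209)/0.2781 = 6.5670
A = e^6.5670 ≈ 711.2 hectares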